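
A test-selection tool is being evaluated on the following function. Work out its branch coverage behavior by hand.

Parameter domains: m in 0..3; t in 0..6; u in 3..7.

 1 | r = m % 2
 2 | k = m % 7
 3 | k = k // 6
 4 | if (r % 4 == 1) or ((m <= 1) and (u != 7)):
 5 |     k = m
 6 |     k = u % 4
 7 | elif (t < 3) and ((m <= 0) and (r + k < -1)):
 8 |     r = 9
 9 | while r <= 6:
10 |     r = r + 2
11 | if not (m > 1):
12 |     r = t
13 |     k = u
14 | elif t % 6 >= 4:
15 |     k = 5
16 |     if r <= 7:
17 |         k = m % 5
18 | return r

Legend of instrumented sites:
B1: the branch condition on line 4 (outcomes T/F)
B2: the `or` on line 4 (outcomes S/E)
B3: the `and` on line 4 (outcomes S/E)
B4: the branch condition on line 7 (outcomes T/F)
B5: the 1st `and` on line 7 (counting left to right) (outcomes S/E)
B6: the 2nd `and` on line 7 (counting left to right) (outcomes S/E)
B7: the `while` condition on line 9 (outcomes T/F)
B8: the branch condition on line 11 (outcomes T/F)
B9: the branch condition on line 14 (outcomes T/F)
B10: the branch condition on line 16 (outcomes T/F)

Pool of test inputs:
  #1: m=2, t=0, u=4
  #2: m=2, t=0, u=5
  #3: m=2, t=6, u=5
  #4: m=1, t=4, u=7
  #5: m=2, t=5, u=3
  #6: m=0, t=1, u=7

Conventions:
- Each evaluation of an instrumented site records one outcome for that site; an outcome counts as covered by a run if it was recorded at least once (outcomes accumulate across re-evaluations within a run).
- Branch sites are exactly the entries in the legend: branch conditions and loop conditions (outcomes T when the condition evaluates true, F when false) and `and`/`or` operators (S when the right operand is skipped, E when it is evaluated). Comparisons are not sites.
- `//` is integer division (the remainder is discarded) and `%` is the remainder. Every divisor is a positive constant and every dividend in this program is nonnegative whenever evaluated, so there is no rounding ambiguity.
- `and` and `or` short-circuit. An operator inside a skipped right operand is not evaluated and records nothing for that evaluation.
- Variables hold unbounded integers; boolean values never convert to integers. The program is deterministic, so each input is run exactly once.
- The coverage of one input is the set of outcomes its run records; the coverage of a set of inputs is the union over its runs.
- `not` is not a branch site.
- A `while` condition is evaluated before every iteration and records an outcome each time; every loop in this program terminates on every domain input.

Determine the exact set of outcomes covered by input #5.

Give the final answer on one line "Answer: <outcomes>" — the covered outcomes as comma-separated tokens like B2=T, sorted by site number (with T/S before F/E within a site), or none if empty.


Event log for input #5 (m=2, t=5, u=3):
  B2->E, B3->S, B1->F, B5->S, B4->F, B7->T, B7->T, B7->T, B7->T, B7->F
  B8->F, B9->T, B10->F
deduplicating events, the covered set is: B1=F, B2=E, B3=S, B4=F, B5=S, B7=T, B7=F, B8=F, B9=T, B10=F
Answer: B1=F, B2=E, B3=S, B4=F, B5=S, B7=T, B7=F, B8=F, B9=T, B10=F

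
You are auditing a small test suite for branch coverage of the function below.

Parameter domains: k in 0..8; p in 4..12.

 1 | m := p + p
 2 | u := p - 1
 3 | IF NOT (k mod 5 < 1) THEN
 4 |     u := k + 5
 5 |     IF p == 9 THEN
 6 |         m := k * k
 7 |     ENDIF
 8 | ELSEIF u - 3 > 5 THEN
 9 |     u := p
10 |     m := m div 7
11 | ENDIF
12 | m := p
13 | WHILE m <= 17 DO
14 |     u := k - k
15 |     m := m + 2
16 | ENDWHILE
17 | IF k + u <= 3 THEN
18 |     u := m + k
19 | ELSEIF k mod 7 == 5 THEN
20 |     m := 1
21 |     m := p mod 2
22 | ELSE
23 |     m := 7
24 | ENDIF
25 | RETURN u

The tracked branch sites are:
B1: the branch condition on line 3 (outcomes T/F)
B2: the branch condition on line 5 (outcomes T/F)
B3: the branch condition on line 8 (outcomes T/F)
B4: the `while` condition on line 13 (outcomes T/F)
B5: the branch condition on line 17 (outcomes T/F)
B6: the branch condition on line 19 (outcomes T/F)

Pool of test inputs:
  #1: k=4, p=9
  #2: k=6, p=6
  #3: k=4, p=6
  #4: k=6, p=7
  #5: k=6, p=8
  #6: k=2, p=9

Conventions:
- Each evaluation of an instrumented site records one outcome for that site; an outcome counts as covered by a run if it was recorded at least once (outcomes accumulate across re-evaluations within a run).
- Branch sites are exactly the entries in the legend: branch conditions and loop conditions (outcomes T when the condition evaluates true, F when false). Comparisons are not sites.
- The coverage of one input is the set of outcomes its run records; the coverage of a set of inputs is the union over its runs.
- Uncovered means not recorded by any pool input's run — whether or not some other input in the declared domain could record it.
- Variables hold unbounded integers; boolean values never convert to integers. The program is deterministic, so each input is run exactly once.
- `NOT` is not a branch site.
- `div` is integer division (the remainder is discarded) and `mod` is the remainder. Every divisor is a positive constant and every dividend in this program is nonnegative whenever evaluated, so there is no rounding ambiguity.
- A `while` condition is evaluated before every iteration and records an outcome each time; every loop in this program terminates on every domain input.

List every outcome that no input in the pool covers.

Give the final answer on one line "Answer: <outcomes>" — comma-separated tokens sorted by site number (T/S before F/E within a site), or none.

#1 (k=4, p=9) -> B1->T, B2->T, B4->T, B4->T, B4->T, B4->T, B4->T, B4->F, B5->F, B6->F; covered: B1=T, B2=T, B4=T, B4=F, B5=F, B6=F
#2 (k=6, p=6) -> B1->T, B2->F, B4->T, B4->T, B4->T, B4->T, B4->T, B4->T, B4->F, B5->F, B6->F; covered: B1=T, B2=F, B4=T, B4=F, B5=F, B6=F
#3 (k=4, p=6) -> B1->T, B2->F, B4->T, B4->T, B4->T, B4->T, B4->T, B4->T, B4->F, B5->F, B6->F; covered: B1=T, B2=F, B4=T, B4=F, B5=F, B6=F
#4 (k=6, p=7) -> B1->T, B2->F, B4->T, B4->T, B4->T, B4->T, B4->T, B4->T, B4->F, B5->F, B6->F; covered: B1=T, B2=F, B4=T, B4=F, B5=F, B6=F
#5 (k=6, p=8) -> B1->T, B2->F, B4->T, B4->T, B4->T, B4->T, B4->T, B4->F, B5->F, B6->F; covered: B1=T, B2=F, B4=T, B4=F, B5=F, B6=F
#6 (k=2, p=9) -> B1->T, B2->T, B4->T, B4->T, B4->T, B4->T, B4->T, B4->F, B5->T; covered: B1=T, B2=T, B4=T, B4=F, B5=T
union over the pool: B1=T, B2=T, B2=F, B4=T, B4=F, B5=T, B5=F, B6=F
uncovered (4 of 12): B1=F, B3=T, B3=F, B6=T

Answer: B1=F, B3=T, B3=F, B6=T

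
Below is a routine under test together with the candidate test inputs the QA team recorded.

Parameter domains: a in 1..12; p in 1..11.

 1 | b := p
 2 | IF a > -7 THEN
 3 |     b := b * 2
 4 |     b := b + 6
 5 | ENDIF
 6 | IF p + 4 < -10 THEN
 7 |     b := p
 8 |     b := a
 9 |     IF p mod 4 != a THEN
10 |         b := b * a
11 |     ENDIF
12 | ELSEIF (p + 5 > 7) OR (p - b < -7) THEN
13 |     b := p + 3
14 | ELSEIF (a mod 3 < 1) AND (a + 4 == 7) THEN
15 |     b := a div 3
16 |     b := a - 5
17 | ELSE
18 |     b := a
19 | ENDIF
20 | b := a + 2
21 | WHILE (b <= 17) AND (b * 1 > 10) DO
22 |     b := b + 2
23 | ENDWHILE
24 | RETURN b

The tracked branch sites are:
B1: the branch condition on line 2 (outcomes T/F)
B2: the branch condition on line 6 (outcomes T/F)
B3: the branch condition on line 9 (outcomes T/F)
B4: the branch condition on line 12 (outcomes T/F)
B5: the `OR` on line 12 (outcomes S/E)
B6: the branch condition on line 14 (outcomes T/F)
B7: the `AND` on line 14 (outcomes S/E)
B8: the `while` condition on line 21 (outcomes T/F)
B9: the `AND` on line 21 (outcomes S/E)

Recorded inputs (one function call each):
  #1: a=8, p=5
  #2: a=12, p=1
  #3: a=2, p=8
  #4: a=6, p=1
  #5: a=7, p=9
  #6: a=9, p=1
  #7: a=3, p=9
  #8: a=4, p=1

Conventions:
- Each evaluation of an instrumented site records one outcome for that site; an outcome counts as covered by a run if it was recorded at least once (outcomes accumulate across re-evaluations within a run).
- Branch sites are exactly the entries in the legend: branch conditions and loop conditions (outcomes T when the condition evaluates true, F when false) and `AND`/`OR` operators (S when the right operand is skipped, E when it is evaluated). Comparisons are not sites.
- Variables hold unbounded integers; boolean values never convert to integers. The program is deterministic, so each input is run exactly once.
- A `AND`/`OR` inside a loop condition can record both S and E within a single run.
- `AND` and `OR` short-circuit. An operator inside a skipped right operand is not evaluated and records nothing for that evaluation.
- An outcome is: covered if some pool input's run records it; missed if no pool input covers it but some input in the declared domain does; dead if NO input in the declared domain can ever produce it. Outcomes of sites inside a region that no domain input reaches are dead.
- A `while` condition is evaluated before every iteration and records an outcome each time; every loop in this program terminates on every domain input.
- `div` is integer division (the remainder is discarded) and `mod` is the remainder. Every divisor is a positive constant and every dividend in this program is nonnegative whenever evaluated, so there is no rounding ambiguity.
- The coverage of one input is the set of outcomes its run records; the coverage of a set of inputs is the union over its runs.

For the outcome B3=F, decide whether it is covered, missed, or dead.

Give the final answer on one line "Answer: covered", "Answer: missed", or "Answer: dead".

no pool input records B3=F
checking all 132 inputs in the declared domain: B3=F is never recorded -> dead

Answer: dead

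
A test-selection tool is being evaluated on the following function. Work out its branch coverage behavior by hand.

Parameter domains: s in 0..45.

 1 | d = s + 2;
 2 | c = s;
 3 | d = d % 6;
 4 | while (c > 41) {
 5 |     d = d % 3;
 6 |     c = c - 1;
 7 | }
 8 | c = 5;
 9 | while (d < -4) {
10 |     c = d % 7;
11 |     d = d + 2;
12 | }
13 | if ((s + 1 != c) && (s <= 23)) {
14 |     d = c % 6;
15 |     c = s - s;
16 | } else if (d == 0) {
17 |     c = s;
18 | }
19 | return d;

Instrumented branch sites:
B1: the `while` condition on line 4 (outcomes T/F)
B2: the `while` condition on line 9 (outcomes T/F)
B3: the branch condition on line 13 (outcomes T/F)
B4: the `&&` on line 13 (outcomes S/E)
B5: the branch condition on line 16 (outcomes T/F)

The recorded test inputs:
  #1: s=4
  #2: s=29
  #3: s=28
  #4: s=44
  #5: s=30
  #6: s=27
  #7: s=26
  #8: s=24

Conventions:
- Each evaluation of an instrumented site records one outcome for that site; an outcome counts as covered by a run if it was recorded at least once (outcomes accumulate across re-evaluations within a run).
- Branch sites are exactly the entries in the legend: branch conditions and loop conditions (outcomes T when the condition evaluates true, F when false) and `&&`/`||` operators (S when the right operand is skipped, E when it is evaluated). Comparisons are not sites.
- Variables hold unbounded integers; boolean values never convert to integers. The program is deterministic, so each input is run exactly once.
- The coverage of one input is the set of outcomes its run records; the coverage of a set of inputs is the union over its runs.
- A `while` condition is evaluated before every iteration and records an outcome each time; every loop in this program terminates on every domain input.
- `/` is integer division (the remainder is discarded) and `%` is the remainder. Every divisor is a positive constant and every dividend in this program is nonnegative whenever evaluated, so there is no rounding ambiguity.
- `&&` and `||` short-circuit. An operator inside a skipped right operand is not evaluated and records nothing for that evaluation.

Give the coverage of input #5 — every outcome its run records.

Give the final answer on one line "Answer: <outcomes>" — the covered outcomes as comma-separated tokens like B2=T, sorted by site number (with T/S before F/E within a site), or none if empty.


Simulating input #5 (s=30) step by step:
  B1->F, B2->F, B4->E, B3->F, B5->F
as a set, this run covers: B1=F, B2=F, B3=F, B4=E, B5=F
Answer: B1=F, B2=F, B3=F, B4=E, B5=F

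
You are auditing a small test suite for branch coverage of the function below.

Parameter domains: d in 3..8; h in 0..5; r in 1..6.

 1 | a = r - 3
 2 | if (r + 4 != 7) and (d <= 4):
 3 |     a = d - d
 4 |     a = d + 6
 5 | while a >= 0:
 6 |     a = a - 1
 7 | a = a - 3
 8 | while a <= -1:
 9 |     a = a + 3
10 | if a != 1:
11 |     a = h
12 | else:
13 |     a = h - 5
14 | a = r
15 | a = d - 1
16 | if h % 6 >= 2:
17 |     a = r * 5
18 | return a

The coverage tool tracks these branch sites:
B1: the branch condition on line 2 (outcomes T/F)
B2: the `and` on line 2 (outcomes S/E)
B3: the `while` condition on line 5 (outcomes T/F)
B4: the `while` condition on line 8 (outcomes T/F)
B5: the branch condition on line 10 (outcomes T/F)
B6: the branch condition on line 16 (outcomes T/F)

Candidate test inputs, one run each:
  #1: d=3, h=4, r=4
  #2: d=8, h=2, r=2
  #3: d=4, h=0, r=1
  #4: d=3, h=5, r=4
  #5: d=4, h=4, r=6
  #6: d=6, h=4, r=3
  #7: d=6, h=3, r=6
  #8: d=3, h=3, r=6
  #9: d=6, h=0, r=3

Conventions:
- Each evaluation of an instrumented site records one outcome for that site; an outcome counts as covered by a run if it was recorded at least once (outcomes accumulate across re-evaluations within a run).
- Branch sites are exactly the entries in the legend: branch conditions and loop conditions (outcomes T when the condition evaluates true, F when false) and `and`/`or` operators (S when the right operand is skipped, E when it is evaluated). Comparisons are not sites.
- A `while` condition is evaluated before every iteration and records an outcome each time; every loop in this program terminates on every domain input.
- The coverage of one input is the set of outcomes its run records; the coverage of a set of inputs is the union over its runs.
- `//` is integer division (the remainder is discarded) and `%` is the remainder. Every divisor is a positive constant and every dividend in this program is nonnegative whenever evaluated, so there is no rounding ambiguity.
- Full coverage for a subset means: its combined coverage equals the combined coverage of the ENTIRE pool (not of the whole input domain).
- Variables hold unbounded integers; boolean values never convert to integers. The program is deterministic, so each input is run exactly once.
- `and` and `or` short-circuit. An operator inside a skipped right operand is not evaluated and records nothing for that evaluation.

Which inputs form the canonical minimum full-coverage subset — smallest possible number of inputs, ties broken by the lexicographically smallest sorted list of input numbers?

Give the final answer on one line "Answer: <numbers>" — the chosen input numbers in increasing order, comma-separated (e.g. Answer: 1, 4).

input #1 (d=3, h=4, r=4): covers B1=T, B2=E, B3=T, B3=F, B4=T, B4=F, B5=T, B6=T
input #2 (d=8, h=2, r=2): covers B1=F, B2=E, B3=F, B4=T, B4=F, B5=T, B6=T
input #3 (d=4, h=0, r=1): covers B1=T, B2=E, B3=T, B3=F, B4=T, B4=F, B5=T, B6=F
input #4 (d=3, h=5, r=4): covers B1=T, B2=E, B3=T, B3=F, B4=T, B4=F, B5=T, B6=T
input #5 (d=4, h=4, r=6): covers B1=T, B2=E, B3=T, B3=F, B4=T, B4=F, B5=T, B6=T
input #6 (d=6, h=4, r=3): covers B1=F, B2=S, B3=T, B3=F, B4=T, B4=F, B5=T, B6=T
input #7 (d=6, h=3, r=6): covers B1=F, B2=E, B3=T, B3=F, B4=T, B4=F, B5=T, B6=T
input #8 (d=3, h=3, r=6): covers B1=T, B2=E, B3=T, B3=F, B4=T, B4=F, B5=T, B6=T
input #9 (d=6, h=0, r=3): covers B1=F, B2=S, B3=T, B3=F, B4=T, B4=F, B5=T, B6=F
the full pool covers 11 outcomes: B1=T, B1=F, B2=S, B2=E, B3=T, B3=F, B4=T, B4=F, B5=T, B6=T, B6=F
every size-1 subset falls short of the 11 outcomes (best: 8/11)
the canonical winner is {1, 9}: size 2, full 11-outcome coverage, earliest index list among size-2 covers

Answer: 1, 9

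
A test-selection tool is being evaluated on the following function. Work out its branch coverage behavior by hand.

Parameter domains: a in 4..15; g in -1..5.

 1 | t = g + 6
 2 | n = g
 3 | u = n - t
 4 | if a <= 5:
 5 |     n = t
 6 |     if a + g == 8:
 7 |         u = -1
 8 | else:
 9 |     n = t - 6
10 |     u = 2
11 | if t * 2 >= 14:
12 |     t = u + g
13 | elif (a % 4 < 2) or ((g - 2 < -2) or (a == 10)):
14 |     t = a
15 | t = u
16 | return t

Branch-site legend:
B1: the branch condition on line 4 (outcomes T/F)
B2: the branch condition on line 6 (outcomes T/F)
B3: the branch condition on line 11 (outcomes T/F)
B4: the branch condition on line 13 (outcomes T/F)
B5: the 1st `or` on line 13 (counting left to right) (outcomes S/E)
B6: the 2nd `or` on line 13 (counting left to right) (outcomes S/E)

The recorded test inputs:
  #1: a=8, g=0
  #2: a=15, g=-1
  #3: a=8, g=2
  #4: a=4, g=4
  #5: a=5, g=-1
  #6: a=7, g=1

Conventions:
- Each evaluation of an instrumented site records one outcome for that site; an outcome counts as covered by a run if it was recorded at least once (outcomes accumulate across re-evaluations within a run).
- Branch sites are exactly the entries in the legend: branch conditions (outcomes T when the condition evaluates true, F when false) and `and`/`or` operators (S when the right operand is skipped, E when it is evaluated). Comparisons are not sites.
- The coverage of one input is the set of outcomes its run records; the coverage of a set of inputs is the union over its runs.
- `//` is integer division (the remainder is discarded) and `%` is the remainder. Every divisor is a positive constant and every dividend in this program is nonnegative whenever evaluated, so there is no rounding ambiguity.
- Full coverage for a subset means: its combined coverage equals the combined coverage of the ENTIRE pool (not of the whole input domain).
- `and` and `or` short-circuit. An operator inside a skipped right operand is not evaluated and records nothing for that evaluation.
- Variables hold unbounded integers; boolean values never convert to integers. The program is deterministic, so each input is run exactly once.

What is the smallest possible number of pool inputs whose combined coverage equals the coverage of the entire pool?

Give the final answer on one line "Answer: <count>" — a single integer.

#1 (a=8, g=0) -> B1->F, B3->F, B5->S, B4->T; covered: B1=F, B3=F, B4=T, B5=S
#2 (a=15, g=-1) -> B1->F, B3->F, B5->E, B6->S, B4->T; covered: B1=F, B3=F, B4=T, B5=E, B6=S
#3 (a=8, g=2) -> B1->F, B3->T; covered: B1=F, B3=T
#4 (a=4, g=4) -> B1->T, B2->T, B3->T; covered: B1=T, B2=T, B3=T
#5 (a=5, g=-1) -> B1->T, B2->F, B3->F, B5->S, B4->T; covered: B1=T, B2=F, B3=F, B4=T, B5=S
#6 (a=7, g=1) -> B1->F, B3->T; covered: B1=F, B3=T
pool-wide coverage (10 outcomes): B1=T, B1=F, B2=T, B2=F, B3=T, B3=F, B4=T, B5=S, B5=E, B6=S
no size-1 subset reaches all 10 outcomes (best union: 5/10)
no size-2 subset reaches all 10 outcomes (best union: 8/10)
inputs {2, 4, 5} (size 3) cover everything; no size-3 subset with a lexicographically smaller index list covers all 10

Answer: 3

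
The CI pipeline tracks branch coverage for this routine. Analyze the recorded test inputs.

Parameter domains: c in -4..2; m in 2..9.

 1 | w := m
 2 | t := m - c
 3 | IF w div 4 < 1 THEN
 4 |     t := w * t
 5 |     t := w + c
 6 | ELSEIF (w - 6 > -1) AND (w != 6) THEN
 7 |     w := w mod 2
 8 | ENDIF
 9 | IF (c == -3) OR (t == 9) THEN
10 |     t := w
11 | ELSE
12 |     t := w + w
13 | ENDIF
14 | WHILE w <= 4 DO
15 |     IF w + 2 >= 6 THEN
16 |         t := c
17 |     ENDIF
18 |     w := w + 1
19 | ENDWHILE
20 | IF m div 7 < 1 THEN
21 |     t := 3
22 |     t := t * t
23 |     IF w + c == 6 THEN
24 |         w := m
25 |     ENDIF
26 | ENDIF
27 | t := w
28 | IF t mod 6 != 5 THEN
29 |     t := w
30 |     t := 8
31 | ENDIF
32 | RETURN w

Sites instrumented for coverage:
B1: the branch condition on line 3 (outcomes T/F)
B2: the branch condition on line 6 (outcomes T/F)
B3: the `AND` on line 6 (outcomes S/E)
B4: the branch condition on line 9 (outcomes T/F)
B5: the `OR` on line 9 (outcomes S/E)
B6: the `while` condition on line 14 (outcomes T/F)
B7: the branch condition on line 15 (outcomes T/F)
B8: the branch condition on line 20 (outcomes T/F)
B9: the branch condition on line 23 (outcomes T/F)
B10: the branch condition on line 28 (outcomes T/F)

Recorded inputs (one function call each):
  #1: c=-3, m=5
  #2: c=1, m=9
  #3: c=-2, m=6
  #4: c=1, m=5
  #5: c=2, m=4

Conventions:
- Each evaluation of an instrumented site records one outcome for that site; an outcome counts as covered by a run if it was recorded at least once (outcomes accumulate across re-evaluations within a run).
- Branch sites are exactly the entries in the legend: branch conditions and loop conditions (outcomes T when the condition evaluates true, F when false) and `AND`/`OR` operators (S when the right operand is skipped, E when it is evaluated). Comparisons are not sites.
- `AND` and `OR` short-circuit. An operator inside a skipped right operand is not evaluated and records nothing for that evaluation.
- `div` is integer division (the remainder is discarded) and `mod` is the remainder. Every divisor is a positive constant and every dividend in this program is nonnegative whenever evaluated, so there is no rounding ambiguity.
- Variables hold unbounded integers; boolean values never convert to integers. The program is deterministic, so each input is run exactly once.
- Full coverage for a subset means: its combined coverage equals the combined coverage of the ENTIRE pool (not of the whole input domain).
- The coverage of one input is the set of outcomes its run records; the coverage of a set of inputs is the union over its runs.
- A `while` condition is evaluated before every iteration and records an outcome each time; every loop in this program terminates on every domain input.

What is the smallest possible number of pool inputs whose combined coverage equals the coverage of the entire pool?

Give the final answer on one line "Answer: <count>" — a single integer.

run #1 (c=-3, m=5) runs B1->F, B3->S, B2->F, B5->S, B4->T, B6->F, B8->T, B9->F, B10->F; records B1=F, B2=F, B3=S, B4=T, B5=S, B6=F, B8=T, B9=F, B10=F
run #2 (c=1, m=9) runs B1->F, B3->E, B2->T, B5->E, B4->F, B6->T, B7->F, B6->T, B7->F, B6->T, B7->F, B6->T, B7->T, B6->F, ...; records B1=F, B2=T, B3=E, B4=F, B5=E, B6=T, B6=F, B7=T, B7=F, B8=F, B10=F
run #3 (c=-2, m=6) runs B1->F, B3->E, B2->F, B5->E, B4->F, B6->F, B8->T, B9->F, B10->T; records B1=F, B2=F, B3=E, B4=F, B5=E, B6=F, B8=T, B9=F, B10=T
run #4 (c=1, m=5) runs B1->F, B3->S, B2->F, B5->E, B4->F, B6->F, B8->T, B9->T, B10->F; records B1=F, B2=F, B3=S, B4=F, B5=E, B6=F, B8=T, B9=T, B10=F
run #5 (c=2, m=4) runs B1->F, B3->S, B2->F, B5->E, B4->F, B6->T, B7->T, B6->F, B8->T, B9->F, B10->F; records B1=F, B2=F, B3=S, B4=F, B5=E, B6=T, B6=F, B7=T, B8=T, B9=F, B10=F
together the pool reaches 19 outcomes: B1=F, B2=T, B2=F, B3=S, B3=E, B4=T, B4=F, B5=S, B5=E, B6=T, B6=F, B7=T, B7=F, B8=T, B8=F, B9=T, B9=F, B10=T, B10=F
size 1 is not enough: best union over all size-1 subsets is 11/19
size 2 is not enough: best union over all size-2 subsets is 17/19
size 3 is not enough: best union over all size-3 subsets is 18/19
at size 4, {1, 2, 3, 4} reaches all 19 outcomes; every lexicographically earlier size-4 subset fails

Answer: 4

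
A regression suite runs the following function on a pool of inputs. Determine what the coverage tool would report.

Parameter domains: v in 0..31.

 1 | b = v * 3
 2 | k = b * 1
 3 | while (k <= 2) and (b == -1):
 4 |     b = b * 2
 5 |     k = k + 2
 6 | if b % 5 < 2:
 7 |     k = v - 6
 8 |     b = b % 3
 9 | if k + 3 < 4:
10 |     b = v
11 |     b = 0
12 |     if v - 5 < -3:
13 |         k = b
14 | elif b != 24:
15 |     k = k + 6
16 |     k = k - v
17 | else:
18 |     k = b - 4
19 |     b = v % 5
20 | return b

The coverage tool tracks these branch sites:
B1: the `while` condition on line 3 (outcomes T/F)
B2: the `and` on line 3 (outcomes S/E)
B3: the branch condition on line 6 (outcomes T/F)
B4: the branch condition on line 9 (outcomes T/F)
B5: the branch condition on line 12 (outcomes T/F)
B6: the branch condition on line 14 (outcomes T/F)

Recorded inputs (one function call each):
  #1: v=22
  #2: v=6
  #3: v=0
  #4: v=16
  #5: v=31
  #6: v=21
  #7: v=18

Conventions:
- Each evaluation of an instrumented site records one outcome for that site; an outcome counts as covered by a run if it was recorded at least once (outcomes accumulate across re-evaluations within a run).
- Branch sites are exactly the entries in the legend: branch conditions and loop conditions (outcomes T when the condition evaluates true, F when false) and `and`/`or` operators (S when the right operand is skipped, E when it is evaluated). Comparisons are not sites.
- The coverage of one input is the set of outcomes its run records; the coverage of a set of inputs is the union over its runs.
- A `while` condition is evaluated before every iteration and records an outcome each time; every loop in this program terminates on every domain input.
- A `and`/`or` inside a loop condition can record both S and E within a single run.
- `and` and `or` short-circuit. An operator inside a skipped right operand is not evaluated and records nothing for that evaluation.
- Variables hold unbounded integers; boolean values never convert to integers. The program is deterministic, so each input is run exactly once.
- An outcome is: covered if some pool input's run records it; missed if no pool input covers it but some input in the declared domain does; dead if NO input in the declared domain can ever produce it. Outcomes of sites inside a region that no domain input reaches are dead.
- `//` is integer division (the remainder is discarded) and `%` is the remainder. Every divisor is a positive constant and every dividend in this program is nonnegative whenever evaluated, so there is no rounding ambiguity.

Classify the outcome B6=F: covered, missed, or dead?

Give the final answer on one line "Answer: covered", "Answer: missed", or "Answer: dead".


no pool input records B6=F
but domain input (v=8) does record it -> reachable, so missed
Answer: missed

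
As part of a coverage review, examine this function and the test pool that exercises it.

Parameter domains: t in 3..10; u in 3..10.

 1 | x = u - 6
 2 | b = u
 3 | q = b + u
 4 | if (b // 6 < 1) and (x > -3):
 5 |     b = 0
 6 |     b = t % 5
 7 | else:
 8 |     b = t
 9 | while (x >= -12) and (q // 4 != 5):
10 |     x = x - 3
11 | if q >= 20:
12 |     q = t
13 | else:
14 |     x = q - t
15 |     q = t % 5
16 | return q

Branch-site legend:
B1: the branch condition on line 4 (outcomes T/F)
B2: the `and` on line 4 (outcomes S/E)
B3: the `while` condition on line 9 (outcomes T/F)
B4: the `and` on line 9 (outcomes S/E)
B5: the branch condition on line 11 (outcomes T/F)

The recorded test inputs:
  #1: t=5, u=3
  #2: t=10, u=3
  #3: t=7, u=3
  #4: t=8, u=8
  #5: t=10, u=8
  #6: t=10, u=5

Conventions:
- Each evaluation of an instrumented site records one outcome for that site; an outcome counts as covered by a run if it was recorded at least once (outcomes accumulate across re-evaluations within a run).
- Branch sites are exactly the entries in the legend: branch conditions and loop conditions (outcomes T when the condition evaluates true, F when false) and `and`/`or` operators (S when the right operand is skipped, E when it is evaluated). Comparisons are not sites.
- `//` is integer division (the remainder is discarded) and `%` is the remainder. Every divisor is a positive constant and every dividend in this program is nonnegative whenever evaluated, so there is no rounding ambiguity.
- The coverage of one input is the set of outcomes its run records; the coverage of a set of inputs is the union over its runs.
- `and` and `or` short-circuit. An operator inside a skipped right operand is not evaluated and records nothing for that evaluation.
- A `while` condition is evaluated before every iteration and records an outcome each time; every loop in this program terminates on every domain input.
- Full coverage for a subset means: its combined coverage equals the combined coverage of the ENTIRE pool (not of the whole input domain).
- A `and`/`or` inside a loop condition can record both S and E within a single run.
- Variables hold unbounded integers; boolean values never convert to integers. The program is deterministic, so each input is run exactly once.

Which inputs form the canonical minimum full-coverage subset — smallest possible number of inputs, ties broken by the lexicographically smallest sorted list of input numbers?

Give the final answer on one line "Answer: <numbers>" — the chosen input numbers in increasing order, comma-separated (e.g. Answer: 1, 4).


test 1 (t=5, u=3) fires B2->E, B1->F, B4->E, B3->T, B4->E, B3->T, B4->E, B3->T, B4->E, B3->T, B4->S, B3->F, B5->F; hits B1=F, B2=E, B3=T, B3=F, B4=S, B4=E, B5=F
test 2 (t=10, u=3) fires B2->E, B1->F, B4->E, B3->T, B4->E, B3->T, B4->E, B3->T, B4->E, B3->T, B4->S, B3->F, B5->F; hits B1=F, B2=E, B3=T, B3=F, B4=S, B4=E, B5=F
test 3 (t=7, u=3) fires B2->E, B1->F, B4->E, B3->T, B4->E, B3->T, B4->E, B3->T, B4->E, B3->T, B4->S, B3->F, B5->F; hits B1=F, B2=E, B3=T, B3=F, B4=S, B4=E, B5=F
test 4 (t=8, u=8) fires B2->S, B1->F, B4->E, B3->T, B4->E, B3->T, B4->E, B3->T, B4->E, B3->T, B4->E, B3->T, B4->S, B3->F, ...; hits B1=F, B2=S, B3=T, B3=F, B4=S, B4=E, B5=F
test 5 (t=10, u=8) fires B2->S, B1->F, B4->E, B3->T, B4->E, B3->T, B4->E, B3->T, B4->E, B3->T, B4->E, B3->T, B4->S, B3->F, ...; hits B1=F, B2=S, B3=T, B3=F, B4=S, B4=E, B5=F
test 6 (t=10, u=5) fires B2->E, B1->T, B4->E, B3->T, B4->E, B3->T, B4->E, B3->T, B4->E, B3->T, B4->S, B3->F, B5->F; hits B1=T, B2=E, B3=T, B3=F, B4=S, B4=E, B5=F
pool-wide coverage (9 outcomes): B1=T, B1=F, B2=S, B2=E, B3=T, B3=F, B4=S, B4=E, B5=F
checked all size-1 subsets: none covers 9 outcomes (max 7/9)
the canonical winner is {4, 6}: size 2, full 9-outcome coverage, earliest index list among size-2 covers
Answer: 4, 6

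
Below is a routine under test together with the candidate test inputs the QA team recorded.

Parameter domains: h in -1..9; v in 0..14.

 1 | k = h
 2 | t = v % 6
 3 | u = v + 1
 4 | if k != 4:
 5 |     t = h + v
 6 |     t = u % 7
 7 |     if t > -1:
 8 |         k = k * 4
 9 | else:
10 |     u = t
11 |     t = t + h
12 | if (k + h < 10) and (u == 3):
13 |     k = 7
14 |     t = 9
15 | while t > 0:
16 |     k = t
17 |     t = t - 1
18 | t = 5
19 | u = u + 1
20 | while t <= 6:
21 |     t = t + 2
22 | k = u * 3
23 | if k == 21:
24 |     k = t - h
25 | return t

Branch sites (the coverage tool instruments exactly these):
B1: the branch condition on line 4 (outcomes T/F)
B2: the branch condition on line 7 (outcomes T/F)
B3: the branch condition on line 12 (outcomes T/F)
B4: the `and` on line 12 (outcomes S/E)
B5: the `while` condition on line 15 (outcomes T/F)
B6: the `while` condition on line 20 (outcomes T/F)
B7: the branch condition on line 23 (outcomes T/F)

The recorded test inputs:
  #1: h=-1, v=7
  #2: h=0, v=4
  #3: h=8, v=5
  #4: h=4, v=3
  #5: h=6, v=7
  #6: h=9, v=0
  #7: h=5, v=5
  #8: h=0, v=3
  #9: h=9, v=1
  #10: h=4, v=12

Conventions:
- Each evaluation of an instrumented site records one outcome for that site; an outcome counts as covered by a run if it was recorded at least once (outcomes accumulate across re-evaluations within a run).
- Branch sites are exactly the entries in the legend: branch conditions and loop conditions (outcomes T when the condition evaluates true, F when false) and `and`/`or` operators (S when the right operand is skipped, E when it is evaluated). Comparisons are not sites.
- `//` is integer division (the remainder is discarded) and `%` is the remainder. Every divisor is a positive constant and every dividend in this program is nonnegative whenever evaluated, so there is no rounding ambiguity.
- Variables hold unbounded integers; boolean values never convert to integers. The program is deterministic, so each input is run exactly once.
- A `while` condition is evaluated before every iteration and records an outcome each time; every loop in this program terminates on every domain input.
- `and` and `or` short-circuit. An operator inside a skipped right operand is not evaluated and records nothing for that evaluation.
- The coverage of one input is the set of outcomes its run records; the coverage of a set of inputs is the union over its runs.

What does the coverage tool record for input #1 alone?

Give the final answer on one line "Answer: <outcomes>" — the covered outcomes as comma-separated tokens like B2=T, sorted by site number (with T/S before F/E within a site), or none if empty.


Simulating input #1 (h=-1, v=7) step by step:
  B1->T, B2->T, B4->E, B3->F, B5->T, B5->F, B6->T, B6->F, B7->F
distinct outcomes covered: B1=T, B2=T, B3=F, B4=E, B5=T, B5=F, B6=T, B6=F, B7=F
Answer: B1=T, B2=T, B3=F, B4=E, B5=T, B5=F, B6=T, B6=F, B7=F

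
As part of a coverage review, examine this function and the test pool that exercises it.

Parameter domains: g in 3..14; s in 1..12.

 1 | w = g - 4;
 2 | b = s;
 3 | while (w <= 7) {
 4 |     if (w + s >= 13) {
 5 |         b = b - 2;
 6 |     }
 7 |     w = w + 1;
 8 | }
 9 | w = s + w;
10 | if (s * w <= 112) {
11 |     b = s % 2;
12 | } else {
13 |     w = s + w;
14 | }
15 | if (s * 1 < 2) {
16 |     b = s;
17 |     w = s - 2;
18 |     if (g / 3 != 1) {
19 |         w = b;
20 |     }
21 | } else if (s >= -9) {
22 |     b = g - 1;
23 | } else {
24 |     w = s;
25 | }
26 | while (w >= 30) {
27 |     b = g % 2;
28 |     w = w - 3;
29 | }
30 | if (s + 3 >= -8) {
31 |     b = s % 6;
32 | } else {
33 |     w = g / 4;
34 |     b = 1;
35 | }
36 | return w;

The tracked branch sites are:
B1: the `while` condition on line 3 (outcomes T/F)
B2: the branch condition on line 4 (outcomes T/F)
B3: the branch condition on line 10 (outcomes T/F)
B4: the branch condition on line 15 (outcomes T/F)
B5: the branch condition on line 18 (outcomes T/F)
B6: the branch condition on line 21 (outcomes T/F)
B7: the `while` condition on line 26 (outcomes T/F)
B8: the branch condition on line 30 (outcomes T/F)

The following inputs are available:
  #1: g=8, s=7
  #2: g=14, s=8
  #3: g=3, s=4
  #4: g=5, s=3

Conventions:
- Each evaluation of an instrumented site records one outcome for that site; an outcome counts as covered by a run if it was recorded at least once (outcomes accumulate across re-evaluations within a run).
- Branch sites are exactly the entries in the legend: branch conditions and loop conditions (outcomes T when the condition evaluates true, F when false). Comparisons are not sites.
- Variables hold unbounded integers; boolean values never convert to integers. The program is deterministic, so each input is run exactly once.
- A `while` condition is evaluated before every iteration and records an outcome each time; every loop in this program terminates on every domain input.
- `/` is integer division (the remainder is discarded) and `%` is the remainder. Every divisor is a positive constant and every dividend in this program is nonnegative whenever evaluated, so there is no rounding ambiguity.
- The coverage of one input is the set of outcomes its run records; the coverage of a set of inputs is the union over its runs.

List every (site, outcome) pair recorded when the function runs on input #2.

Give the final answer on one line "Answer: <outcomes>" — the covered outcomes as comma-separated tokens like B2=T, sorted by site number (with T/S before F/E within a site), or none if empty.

Running input #2 (g=14, s=8), event by event:
  B1->F, B3->F, B4->F, B6->T, B7->F, B8->T
distinct outcomes covered: B1=F, B3=F, B4=F, B6=T, B7=F, B8=T

Answer: B1=F, B3=F, B4=F, B6=T, B7=F, B8=T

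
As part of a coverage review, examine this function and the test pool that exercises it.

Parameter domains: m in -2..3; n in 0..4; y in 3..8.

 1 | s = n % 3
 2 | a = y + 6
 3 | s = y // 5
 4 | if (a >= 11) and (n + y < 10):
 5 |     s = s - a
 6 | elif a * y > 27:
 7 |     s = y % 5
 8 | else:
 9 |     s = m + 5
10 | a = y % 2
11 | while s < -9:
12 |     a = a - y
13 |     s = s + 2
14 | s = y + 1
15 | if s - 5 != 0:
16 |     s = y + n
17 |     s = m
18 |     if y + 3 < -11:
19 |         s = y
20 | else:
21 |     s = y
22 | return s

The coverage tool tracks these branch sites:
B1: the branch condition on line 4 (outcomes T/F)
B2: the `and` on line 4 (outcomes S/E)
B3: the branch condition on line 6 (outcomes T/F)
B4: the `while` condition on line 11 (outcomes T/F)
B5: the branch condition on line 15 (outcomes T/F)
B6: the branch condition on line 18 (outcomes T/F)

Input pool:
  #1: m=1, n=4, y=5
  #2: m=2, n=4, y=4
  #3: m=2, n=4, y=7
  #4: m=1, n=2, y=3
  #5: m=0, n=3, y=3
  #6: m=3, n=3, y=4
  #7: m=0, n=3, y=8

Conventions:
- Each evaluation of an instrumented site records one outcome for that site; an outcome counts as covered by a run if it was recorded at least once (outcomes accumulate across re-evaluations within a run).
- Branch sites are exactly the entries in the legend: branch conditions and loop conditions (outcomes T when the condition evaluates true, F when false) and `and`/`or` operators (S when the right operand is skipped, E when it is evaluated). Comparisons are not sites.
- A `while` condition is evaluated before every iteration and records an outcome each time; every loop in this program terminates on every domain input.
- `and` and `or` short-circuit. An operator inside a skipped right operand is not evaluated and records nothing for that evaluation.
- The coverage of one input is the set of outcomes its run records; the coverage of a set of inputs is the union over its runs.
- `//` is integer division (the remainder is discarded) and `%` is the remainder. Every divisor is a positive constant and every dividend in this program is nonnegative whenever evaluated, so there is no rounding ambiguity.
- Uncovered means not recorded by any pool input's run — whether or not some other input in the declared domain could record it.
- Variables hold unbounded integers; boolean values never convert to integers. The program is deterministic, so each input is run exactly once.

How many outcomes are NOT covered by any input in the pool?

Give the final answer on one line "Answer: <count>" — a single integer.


run #1 (m=1, n=4, y=5) runs B2->E, B1->T, B4->T, B4->F, B5->T, B6->F; records B1=T, B2=E, B4=T, B4=F, B5=T, B6=F
run #2 (m=2, n=4, y=4) runs B2->S, B1->F, B3->T, B4->F, B5->F; records B1=F, B2=S, B3=T, B4=F, B5=F
run #3 (m=2, n=4, y=7) runs B2->E, B1->F, B3->T, B4->F, B5->T, B6->F; records B1=F, B2=E, B3=T, B4=F, B5=T, B6=F
run #4 (m=1, n=2, y=3) runs B2->S, B1->F, B3->F, B4->F, B5->T, B6->F; records B1=F, B2=S, B3=F, B4=F, B5=T, B6=F
run #5 (m=0, n=3, y=3) runs B2->S, B1->F, B3->F, B4->F, B5->T, B6->F; records B1=F, B2=S, B3=F, B4=F, B5=T, B6=F
run #6 (m=3, n=3, y=4) runs B2->S, B1->F, B3->T, B4->F, B5->F; records B1=F, B2=S, B3=T, B4=F, B5=F
run #7 (m=0, n=3, y=8) runs B2->E, B1->F, B3->T, B4->F, B5->T, B6->F; records B1=F, B2=E, B3=T, B4=F, B5=T, B6=F
union over the pool: B1=T, B1=F, B2=S, B2=E, B3=T, B3=F, B4=T, B4=F, B5=T, B5=F, B6=F
uncovered (1 of 12): B6=T
Answer: 1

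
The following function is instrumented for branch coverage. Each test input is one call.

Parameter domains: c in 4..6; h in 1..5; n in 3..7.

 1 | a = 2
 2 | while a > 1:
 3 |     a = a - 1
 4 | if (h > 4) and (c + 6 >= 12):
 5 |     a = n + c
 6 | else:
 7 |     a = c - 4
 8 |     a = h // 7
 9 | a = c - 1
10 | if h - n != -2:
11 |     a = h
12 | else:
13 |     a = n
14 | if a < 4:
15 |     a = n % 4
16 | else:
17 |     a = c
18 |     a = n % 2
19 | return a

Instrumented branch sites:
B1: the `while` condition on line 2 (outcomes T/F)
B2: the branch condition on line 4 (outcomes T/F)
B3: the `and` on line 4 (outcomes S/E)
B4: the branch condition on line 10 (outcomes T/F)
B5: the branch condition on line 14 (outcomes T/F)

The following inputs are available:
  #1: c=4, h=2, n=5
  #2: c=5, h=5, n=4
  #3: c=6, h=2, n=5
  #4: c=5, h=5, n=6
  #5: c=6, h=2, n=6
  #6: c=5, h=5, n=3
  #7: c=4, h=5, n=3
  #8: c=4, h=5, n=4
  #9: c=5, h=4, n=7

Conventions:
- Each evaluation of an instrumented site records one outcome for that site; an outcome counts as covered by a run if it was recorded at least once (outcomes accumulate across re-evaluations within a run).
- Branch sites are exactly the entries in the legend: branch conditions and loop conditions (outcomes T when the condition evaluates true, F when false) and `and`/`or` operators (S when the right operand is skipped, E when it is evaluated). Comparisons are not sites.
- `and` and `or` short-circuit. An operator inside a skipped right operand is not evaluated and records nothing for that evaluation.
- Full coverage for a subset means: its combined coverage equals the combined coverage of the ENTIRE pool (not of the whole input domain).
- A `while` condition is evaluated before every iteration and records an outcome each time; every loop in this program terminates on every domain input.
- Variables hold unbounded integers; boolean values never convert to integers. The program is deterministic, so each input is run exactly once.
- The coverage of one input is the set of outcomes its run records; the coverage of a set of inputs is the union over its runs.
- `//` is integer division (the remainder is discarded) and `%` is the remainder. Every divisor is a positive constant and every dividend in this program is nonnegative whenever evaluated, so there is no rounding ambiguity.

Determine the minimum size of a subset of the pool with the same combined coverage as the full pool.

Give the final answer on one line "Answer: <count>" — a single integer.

input #1 (c=4, h=2, n=5): events B1->T, B1->F, B3->S, B2->F, B4->T, B5->T; covers B1=T, B1=F, B2=F, B3=S, B4=T, B5=T
input #2 (c=5, h=5, n=4): events B1->T, B1->F, B3->E, B2->F, B4->T, B5->F; covers B1=T, B1=F, B2=F, B3=E, B4=T, B5=F
input #3 (c=6, h=2, n=5): events B1->T, B1->F, B3->S, B2->F, B4->T, B5->T; covers B1=T, B1=F, B2=F, B3=S, B4=T, B5=T
input #4 (c=5, h=5, n=6): events B1->T, B1->F, B3->E, B2->F, B4->T, B5->F; covers B1=T, B1=F, B2=F, B3=E, B4=T, B5=F
input #5 (c=6, h=2, n=6): events B1->T, B1->F, B3->S, B2->F, B4->T, B5->T; covers B1=T, B1=F, B2=F, B3=S, B4=T, B5=T
input #6 (c=5, h=5, n=3): events B1->T, B1->F, B3->E, B2->F, B4->T, B5->F; covers B1=T, B1=F, B2=F, B3=E, B4=T, B5=F
input #7 (c=4, h=5, n=3): events B1->T, B1->F, B3->E, B2->F, B4->T, B5->F; covers B1=T, B1=F, B2=F, B3=E, B4=T, B5=F
input #8 (c=4, h=5, n=4): events B1->T, B1->F, B3->E, B2->F, B4->T, B5->F; covers B1=T, B1=F, B2=F, B3=E, B4=T, B5=F
input #9 (c=5, h=4, n=7): events B1->T, B1->F, B3->S, B2->F, B4->T, B5->F; covers B1=T, B1=F, B2=F, B3=S, B4=T, B5=F
union over all inputs: B1=T, B1=F, B2=F, B3=S, B3=E, B4=T, B5=T, B5=F (8 outcomes)
size 1 is not enough: best union over all size-1 subsets is 6/8
the canonical winner is {1, 2}: size 2, full 8-outcome coverage, earliest index list among size-2 covers

Answer: 2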